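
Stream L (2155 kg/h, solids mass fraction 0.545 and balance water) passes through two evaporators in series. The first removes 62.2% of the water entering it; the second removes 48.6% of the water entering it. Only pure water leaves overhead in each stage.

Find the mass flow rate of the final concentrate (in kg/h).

1365 kg/h

water in feed = 2155×0.455 = 980.52 kg/h.
After stage 1: water left = (1−0.622)×980.52 = 370.64; stream total = 1545.1 kg/h.
After stage 2: water left = (1−0.486)×370.64 = 190.51; final concentrate = 1365 kg/h.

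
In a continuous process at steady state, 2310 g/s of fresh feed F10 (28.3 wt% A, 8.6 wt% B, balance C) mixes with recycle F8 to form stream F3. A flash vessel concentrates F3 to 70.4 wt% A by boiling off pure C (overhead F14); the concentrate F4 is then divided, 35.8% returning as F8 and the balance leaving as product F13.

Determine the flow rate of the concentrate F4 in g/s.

Overall A balance (none leaves overhead): A in fresh feed = A in product, i.e. 2310×0.283 = (1−0.358)·F4·0.704.
F4 = 653.73/(0.704×0.642) = 1446.4 g/s.

1446 g/s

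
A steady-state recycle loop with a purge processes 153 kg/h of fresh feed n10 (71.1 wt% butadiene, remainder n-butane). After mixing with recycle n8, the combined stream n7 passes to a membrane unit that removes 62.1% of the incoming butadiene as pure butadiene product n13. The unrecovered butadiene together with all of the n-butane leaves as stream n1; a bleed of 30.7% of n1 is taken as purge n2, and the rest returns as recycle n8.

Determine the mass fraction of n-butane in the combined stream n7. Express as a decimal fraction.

n-butane enters only via n10 and leaves only via the purge: 153×0.289 = 0.307×(n-butane in n1), and the membrane unit passes all n-butane, so n-butane in n7 = n-butane in n1 = 144.03 kg/h.
butadiene in n7: m_A = 153×0.711 + (1−0.307)·(1−0.621)·m_A, so m_A = 108.78/0.7374 = 147.53 kg/h.
n7 = 147.53 + 144.03 = 291.56 kg/h.
n-butane fraction in n7 = 144.03/291.56 = 0.494.

0.494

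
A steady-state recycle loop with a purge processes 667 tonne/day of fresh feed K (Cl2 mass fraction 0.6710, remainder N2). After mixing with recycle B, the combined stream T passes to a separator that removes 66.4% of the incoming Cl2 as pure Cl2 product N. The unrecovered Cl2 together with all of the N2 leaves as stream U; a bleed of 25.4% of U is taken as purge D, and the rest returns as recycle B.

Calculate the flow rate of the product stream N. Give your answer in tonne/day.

396.6 tonne/day

Cl2 in T: m_A = 667×0.671 + (1−0.254)·(1−0.664)·m_A, so m_A = 447.56/0.7493 = 597.27 tonne/day.
Product N = 0.664×597.27 = 396.58 tonne/day.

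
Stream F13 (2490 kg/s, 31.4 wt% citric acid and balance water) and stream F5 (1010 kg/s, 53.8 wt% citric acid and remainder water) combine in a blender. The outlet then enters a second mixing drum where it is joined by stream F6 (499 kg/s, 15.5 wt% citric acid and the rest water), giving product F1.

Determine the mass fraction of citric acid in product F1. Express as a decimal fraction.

0.3507

Overall, product flow = 3999 kg/s.
citric acid in = 2490×0.314 + 1010×0.538 + 499×0.155 = 1402.6 kg/s.
citric acid fraction in F1 = 0.3507.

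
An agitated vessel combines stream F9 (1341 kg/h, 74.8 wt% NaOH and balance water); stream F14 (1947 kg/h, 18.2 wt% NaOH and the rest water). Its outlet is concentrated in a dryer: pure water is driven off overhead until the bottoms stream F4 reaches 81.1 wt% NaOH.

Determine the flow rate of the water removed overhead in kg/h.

1614 kg/h

NaOH entering = 1341×0.748 + 1947×0.182 = 1357.4 kg/h.
All NaOH reports to F4, so F4 = 1357.4/0.811 = 1673.8 kg/h.
Total feed = 3288 kg/h; overhead = 3288 − 1673.8 = 1614.2 kg/h.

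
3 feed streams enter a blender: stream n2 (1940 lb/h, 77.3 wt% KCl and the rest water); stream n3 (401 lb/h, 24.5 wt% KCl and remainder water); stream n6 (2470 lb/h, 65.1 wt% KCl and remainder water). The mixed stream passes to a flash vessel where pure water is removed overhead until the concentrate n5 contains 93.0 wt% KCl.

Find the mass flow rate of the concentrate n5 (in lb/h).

KCl entering = 1940×0.773 + 401×0.245 + 2470×0.651 = 3205.8 lb/h.
All KCl reports to n5, so n5 = 3205.8/0.930 = 3447.1 lb/h.

3447 lb/h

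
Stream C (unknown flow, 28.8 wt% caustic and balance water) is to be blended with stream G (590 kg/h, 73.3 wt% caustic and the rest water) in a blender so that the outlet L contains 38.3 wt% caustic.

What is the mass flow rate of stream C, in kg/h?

2174 kg/h

Let C be the unknown flow. Total out = 590 + C.
caustic balance: 432.47 + 0.288·C = 0.383·(590 + C)
(0.288 − 0.383)·C = 0.383×590 − 432.47 = -206.5
C = -206.5 / -0.095 = 2173.7 kg/h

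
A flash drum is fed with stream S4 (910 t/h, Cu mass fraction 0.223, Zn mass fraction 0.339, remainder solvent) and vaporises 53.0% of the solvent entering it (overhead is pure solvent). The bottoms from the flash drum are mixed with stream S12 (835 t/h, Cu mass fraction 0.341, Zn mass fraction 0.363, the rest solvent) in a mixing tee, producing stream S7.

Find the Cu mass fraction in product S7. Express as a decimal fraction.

0.318

Vapour removed = 0.530×0.438×910 = 211.25 t/h; concentrate = 698.75 t/h.
Cu reaching the mixer = 202.93 (from concentrate) + 835×0.341 = 487.67 t/h.
Product flow = 698.75 + 835 = 1533.8 t/h; Cu fraction = 0.318.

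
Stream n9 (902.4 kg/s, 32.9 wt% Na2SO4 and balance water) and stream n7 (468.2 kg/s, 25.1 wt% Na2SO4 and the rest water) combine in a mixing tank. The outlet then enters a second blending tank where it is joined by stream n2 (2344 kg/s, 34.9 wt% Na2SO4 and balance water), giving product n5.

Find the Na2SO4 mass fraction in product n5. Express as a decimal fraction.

0.332

Overall, product flow = 3714.6 kg/s.
Na2SO4 in = 902.4×0.329 + 468.2×0.251 + 2344×0.349 = 1232.5 kg/s.
Na2SO4 fraction in n5 = 0.332.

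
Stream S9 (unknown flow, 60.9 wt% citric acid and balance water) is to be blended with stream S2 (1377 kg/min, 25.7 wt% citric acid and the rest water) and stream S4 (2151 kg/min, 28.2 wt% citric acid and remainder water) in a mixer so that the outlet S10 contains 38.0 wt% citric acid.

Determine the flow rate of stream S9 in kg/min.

Let S9 be the unknown flow. Total out = 3528 + S9.
citric acid balance: 960.47 + 0.609·S9 = 0.380·(3528 + S9)
(0.609 − 0.380)·S9 = 0.380×3528 − 960.47 = 380.17
S9 = 380.17 / 0.229 = 1660.1 kg/min

1660 kg/min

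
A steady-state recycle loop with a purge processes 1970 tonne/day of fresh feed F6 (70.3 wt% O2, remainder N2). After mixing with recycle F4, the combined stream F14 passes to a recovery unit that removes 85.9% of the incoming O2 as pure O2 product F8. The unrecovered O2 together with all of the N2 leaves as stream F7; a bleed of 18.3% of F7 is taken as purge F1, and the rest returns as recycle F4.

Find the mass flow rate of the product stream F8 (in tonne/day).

O2 in F14: m_A = 1970×0.703 + (1−0.183)·(1−0.859)·m_A, so m_A = 1384.9/0.8848 = 1565.2 tonne/day.
Product F8 = 0.859×1565.2 = 1344.5 tonne/day.

1345 tonne/day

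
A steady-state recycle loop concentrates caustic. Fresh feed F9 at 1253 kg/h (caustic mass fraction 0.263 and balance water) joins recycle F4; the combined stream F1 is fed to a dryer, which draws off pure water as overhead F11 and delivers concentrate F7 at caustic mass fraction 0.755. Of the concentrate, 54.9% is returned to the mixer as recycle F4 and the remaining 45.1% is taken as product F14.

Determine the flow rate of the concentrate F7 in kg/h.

Overall caustic balance (none leaves overhead): caustic in fresh feed = caustic in product, i.e. 1253×0.263 = (1−0.549)·F7·0.755.
F7 = 329.54/(0.755×0.451) = 967.79 kg/h.

967.8 kg/h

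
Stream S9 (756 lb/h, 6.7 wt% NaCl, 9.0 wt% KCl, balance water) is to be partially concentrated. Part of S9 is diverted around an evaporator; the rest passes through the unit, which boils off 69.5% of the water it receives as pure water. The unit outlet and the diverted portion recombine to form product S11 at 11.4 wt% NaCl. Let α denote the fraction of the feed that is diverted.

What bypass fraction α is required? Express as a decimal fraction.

0.296

All 756×0.067 = 50.652 lb/h of NaCl reaches S11, so S11 = 50.652/0.114 = 444.32 lb/h and vapour = 311.68 lb/h.
The evaporator receives (1−α)·756 of feed at 0.843 water and removes 0.695 of that water:
0.695×0.843×(1−α)×756 = 311.68
(1−α) = 311.68/442.93 = 0.7037;  α = 0.2963.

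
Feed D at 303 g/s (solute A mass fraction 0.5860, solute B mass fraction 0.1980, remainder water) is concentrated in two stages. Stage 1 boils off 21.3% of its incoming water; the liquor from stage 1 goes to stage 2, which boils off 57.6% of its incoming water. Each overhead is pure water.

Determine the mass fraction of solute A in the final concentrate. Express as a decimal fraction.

water in feed = 303×0.216 = 65.448 g/s.
After stage 1: water left = (1−0.213)×65.448 = 51.508; stream total = 289.06 g/s.
After stage 2: water left = (1−0.576)×51.508 = 21.839; final concentrate = 259.39 g/s.
solute A fraction = 177.56/259.39 = 0.6845.

0.6845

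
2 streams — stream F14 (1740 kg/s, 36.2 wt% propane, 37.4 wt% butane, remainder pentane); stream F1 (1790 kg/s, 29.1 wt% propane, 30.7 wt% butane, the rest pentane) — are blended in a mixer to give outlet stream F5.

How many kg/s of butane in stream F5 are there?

butane out = butane in = 1740×0.374 + 1790×0.307 = 1200.3 kg/s.

1200 kg/s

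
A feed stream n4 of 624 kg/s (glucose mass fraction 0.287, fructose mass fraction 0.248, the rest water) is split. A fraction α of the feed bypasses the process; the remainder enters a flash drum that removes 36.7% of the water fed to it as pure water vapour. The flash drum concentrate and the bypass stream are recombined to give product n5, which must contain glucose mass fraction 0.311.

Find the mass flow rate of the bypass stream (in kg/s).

341.8 kg/s

All 624×0.287 = 179.09 kg/s of glucose reaches n5, so n5 = 179.09/0.311 = 575.85 kg/s and vapour = 48.154 kg/s.
The evaporator receives (1−α)·624 of feed at 0.465 water and removes 0.367 of that water:
0.367×0.465×(1−α)×624 = 48.154
(1−α) = 48.154/106.49 = 0.4522;  α = 0.5478.
Bypass flow = 0.5478×624 = 341.83 kg/s.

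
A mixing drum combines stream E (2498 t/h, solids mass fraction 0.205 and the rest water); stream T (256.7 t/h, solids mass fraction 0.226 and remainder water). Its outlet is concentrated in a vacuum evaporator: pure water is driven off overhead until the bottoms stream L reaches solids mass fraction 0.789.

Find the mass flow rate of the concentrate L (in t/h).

722.6 t/h

solids entering = 2498×0.205 + 256.7×0.226 = 570.1 t/h.
All solids reports to L, so L = 570.1/0.789 = 722.57 t/h.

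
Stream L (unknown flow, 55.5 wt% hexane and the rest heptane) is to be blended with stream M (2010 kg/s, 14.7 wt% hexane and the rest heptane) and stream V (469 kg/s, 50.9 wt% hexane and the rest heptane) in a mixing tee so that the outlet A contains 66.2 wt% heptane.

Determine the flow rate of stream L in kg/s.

1400 kg/s

Let L be the unknown flow. Total out = 2479 + L.
heptane balance: 1944.8 + 0.445·L = 0.662·(2479 + L)
(0.445 − 0.662)·L = 0.662×2479 − 1944.8 = -303.71
L = -303.71 / -0.217 = 1399.6 kg/s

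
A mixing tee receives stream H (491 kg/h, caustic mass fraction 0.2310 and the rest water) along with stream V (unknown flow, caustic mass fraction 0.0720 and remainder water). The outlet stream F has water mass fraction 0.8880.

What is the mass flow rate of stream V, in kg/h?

Let V be the unknown flow. Total out = 491 + V.
water balance: 377.58 + 0.928·V = 0.888·(491 + V)
(0.928 − 0.888)·V = 0.888×491 − 377.58 = 58.429
V = 58.429 / 0.040 = 1460.7 kg/h

1461 kg/h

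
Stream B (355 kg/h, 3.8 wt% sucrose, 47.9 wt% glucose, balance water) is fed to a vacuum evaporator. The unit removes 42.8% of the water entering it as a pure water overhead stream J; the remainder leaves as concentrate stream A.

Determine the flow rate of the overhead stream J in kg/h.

73.39 kg/h

water entering = 355×0.483 = 171.47 kg/h; overhead removed = 0.428×171.47 = 73.387 kg/h.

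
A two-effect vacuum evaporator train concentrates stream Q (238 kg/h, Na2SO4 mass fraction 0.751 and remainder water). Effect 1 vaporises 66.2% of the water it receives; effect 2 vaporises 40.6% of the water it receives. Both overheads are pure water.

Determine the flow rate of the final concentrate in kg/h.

water in feed = 238×0.249 = 59.262 kg/h.
After stage 1: water left = (1−0.662)×59.262 = 20.031; stream total = 198.77 kg/h.
After stage 2: water left = (1−0.406)×20.031 = 11.898; final concentrate = 190.64 kg/h.

190.6 kg/h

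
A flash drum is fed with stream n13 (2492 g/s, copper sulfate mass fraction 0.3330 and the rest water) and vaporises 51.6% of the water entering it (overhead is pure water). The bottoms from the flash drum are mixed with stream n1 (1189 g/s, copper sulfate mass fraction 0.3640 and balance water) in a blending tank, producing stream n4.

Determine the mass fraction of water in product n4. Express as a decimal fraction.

Vapour removed = 0.516×0.667×2492 = 857.68 g/s; concentrate = 1634.3 g/s.
water reaching the mixer = 804.49 (from concentrate) + 1189×0.636 = 1560.7 g/s.
Product flow = 1634.3 + 1189 = 2823.3 g/s; water fraction = 0.5528.

0.5528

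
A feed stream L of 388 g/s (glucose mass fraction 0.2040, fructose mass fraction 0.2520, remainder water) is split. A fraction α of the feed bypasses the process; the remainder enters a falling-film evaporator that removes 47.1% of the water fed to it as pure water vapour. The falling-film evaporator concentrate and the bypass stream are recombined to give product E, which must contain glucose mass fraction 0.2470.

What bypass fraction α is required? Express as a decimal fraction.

0.321

All 388×0.204 = 79.152 g/s of glucose reaches E, so E = 79.152/0.247 = 320.45 g/s and vapour = 67.547 g/s.
The evaporator receives (1−α)·388 of feed at 0.544 water and removes 0.471 of that water:
0.471×0.544×(1−α)×388 = 67.547
(1−α) = 67.547/99.415 = 0.6794;  α = 0.3206.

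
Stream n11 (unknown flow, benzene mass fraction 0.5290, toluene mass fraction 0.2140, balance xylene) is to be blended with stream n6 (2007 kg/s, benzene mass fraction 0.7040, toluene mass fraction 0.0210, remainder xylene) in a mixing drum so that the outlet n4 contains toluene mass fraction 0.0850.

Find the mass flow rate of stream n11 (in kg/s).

995.7 kg/s

Let n11 be the unknown flow. Total out = 2007 + n11.
toluene balance: 42.147 + 0.214·n11 = 0.085·(2007 + n11)
(0.214 − 0.085)·n11 = 0.085×2007 − 42.147 = 128.45
n11 = 128.45 / 0.129 = 995.72 kg/s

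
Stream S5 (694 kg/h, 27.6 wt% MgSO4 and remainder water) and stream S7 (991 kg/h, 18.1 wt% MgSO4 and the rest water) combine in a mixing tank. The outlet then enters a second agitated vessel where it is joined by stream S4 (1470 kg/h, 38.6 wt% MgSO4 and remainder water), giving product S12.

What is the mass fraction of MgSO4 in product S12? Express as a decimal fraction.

0.297

Overall, product flow = 3155 kg/h.
MgSO4 in = 694×0.276 + 991×0.181 + 1470×0.386 = 938.33 kg/h.
MgSO4 fraction in S12 = 0.297.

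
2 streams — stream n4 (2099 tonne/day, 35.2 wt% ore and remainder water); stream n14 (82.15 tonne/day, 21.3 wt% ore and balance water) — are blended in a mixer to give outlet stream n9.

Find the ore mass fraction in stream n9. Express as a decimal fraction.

Total flow out = 2099 + 82.15 = 2181.2 tonne/day.
ore in = 2099×0.352 + 82.15×0.213 = 756.35 tonne/day.
ore mass fraction in n9 = 756.35/2181.2 = 0.347.

0.347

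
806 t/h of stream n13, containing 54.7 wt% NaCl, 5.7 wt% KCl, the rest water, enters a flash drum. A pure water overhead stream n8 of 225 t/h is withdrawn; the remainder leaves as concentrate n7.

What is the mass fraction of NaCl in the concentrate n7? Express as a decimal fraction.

NaCl is not removed: 806×0.547 = 440.88 t/h of NaCl enters n7.
Concentrate = 806 − 225 = 581 t/h.
Mass fraction = 440.88/581 = 0.759.

0.759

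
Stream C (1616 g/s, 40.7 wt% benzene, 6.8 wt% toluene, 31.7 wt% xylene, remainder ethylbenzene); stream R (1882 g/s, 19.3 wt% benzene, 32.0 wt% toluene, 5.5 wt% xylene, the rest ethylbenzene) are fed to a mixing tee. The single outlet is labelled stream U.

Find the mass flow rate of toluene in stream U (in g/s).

toluene out = toluene in = 1616×0.068 + 1882×0.320 = 712.13 g/s.

712.1 g/s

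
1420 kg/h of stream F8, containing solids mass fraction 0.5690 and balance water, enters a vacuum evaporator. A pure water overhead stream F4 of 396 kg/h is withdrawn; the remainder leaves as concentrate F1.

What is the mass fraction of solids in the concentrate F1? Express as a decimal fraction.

solids is not removed: 1420×0.569 = 807.98 kg/h of solids enters F1.
Concentrate = 1420 − 396 = 1024 kg/h.
Mass fraction = 807.98/1024 = 0.7890.

0.7890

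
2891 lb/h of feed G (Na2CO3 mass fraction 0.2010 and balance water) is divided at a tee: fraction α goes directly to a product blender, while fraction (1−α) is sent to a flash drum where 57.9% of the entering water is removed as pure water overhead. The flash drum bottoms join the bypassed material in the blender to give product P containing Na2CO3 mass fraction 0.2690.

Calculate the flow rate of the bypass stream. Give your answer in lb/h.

1311 lb/h

All 2891×0.201 = 581.09 lb/h of Na2CO3 reaches P, so P = 581.09/0.269 = 2160.2 lb/h and vapour = 730.81 lb/h.
The evaporator receives (1−α)·2891 of feed at 0.799 water and removes 0.579 of that water:
0.579×0.799×(1−α)×2891 = 730.81
(1−α) = 730.81/1337.4 = 0.5464;  α = 0.4536.
Bypass flow = 0.4536×2891 = 1311.3 lb/h.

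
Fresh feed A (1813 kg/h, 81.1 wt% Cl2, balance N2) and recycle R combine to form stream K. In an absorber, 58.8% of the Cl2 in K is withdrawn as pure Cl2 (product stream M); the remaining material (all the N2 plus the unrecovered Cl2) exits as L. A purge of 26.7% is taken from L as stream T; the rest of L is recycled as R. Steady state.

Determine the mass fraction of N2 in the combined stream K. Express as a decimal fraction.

N2 enters only via A and leaves only via the purge: 1813×0.189 = 0.267×(N2 in L), and the absorber passes all N2, so N2 in K = N2 in L = 1283.4 kg/h.
Cl2 in K: m_A = 1813×0.811 + (1−0.267)·(1−0.588)·m_A, so m_A = 1470.3/0.6980 = 2106.5 kg/h.
K = 2106.5 + 1283.4 = 3389.9 kg/h.
N2 fraction in K = 1283.4/3389.9 = 0.3786.

0.3786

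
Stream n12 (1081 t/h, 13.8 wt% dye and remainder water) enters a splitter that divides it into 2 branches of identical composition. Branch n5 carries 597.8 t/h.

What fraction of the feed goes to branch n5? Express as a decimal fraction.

0.553

Fraction to n5 = 597.8/1081 = 0.5530.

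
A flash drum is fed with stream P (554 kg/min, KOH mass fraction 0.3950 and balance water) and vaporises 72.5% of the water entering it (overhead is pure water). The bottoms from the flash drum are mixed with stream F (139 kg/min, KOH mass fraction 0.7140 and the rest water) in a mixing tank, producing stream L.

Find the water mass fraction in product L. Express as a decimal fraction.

Vapour removed = 0.725×0.605×554 = 243 kg/min; concentrate = 311 kg/min.
water reaching the mixer = 92.172 (from concentrate) + 139×0.286 = 131.93 kg/min.
Product flow = 311 + 139 = 450 kg/min; water fraction = 0.2932.

0.2932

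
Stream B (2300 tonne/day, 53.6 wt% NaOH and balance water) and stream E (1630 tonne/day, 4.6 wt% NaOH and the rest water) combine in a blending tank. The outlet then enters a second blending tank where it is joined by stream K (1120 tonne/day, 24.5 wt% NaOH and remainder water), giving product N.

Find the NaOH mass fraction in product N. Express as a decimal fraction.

0.3133

Overall, product flow = 5050 tonne/day.
NaOH in = 2300×0.536 + 1630×0.046 + 1120×0.245 = 1582.2 tonne/day.
NaOH fraction in N = 0.3133.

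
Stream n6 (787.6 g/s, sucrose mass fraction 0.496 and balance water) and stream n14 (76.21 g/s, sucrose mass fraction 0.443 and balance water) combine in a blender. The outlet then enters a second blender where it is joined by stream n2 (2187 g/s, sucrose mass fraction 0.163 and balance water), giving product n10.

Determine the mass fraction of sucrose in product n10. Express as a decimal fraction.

0.256

Overall, product flow = 3050.8 g/s.
sucrose in = 787.6×0.496 + 76.21×0.443 + 2187×0.163 = 780.89 g/s.
sucrose fraction in n10 = 0.256.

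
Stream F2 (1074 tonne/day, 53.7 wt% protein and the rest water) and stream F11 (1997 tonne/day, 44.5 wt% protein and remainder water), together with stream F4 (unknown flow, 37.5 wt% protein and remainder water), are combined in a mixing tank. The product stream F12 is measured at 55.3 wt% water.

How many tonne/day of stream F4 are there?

Let F4 be the unknown flow. Total out = 3071 + F4.
water balance: 1605.6 + 0.625·F4 = 0.553·(3071 + F4)
(0.625 − 0.553)·F4 = 0.553×3071 − 1605.6 = 92.666
F4 = 92.666 / 0.072 = 1287 tonne/day

1287 tonne/day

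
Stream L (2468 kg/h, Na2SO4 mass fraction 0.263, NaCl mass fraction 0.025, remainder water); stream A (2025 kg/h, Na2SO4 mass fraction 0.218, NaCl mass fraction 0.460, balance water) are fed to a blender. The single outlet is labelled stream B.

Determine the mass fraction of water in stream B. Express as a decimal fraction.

0.536

Total flow out = 2468 + 2025 = 4493 kg/h.
water in = 2468×0.712 + 2025×0.322 = 2409.3 kg/h.
water mass fraction in B = 2409.3/4493 = 0.536.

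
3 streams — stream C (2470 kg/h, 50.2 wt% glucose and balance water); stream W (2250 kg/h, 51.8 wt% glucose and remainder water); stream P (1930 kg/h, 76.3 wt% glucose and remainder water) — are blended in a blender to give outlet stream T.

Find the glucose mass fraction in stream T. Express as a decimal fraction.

0.583

Total flow out = 2470 + 2250 + 1930 = 6650 kg/h.
glucose in = 2470×0.502 + 2250×0.518 + 1930×0.763 = 3878 kg/h.
glucose mass fraction in T = 3878/6650 = 0.583.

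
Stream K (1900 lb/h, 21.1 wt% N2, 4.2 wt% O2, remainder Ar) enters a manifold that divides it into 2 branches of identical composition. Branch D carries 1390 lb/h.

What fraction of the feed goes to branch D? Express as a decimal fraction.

0.732

Fraction to D = 1390/1900 = 0.7316.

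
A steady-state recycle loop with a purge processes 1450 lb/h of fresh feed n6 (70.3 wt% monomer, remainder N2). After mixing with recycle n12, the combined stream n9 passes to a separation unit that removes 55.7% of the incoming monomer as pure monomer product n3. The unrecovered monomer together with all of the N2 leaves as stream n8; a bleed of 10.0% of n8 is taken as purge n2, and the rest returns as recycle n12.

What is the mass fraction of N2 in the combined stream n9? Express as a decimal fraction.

N2 enters only via n6 and leaves only via the purge: 1450×0.297 = 0.100×(N2 in n8), and the separation unit passes all N2, so N2 in n9 = N2 in n8 = 4306.5 lb/h.
monomer in n9: m_A = 1450×0.703 + (1−0.100)·(1−0.557)·m_A, so m_A = 1019.3/0.6013 = 1695.2 lb/h.
n9 = 1695.2 + 4306.5 = 6001.7 lb/h.
N2 fraction in n9 = 4306.5/6001.7 = 0.718.

0.718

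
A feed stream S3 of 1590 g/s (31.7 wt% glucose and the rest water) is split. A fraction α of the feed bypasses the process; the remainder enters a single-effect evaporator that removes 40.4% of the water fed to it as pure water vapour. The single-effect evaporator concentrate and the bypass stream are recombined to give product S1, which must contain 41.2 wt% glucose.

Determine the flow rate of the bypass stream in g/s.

All 1590×0.317 = 504.03 g/s of glucose reaches S1, so S1 = 504.03/0.412 = 1223.4 g/s and vapour = 366.63 g/s.
The evaporator receives (1−α)·1590 of feed at 0.683 water and removes 0.404 of that water:
0.404×0.683×(1−α)×1590 = 366.63
(1−α) = 366.63/438.73 = 0.8356;  α = 0.1644.
Bypass flow = 0.1644×1590 = 261.32 g/s.

261.3 g/s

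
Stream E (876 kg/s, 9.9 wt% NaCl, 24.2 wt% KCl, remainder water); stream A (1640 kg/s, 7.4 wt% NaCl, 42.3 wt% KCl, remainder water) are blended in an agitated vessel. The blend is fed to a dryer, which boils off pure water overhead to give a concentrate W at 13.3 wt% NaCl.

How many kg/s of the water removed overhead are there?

951.5 kg/s

NaCl entering = 876×0.099 + 1640×0.074 = 208.08 kg/s.
All NaCl reports to W, so W = 208.08/0.133 = 1564.5 kg/s.
Total feed = 2516 kg/s; overhead = 2516 − 1564.5 = 951.46 kg/s.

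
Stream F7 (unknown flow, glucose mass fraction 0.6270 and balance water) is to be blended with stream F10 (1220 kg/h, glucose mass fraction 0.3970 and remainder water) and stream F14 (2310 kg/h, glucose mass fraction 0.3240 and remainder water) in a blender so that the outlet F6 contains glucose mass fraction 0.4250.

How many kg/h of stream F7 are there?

1324 kg/h

Let F7 be the unknown flow. Total out = 3530 + F7.
glucose balance: 1232.8 + 0.627·F7 = 0.425·(3530 + F7)
(0.627 − 0.425)·F7 = 0.425×3530 − 1232.8 = 267.47
F7 = 267.47 / 0.202 = 1324.1 kg/h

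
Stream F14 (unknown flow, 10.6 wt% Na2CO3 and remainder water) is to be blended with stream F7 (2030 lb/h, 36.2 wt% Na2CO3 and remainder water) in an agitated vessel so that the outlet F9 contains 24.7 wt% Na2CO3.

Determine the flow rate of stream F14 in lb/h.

1656 lb/h

Let F14 be the unknown flow. Total out = 2030 + F14.
Na2CO3 balance: 734.86 + 0.106·F14 = 0.247·(2030 + F14)
(0.106 − 0.247)·F14 = 0.247×2030 − 734.86 = -233.45
F14 = -233.45 / -0.141 = 1655.7 lb/h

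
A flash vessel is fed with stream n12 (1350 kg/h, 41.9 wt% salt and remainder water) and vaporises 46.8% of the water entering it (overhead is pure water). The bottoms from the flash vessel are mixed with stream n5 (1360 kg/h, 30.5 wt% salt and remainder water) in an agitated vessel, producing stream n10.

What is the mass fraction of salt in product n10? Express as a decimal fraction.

Vapour removed = 0.468×0.581×1350 = 367.08 kg/h; concentrate = 982.92 kg/h.
salt reaching the mixer = 565.65 (from concentrate) + 1360×0.305 = 980.45 kg/h.
Product flow = 982.92 + 1360 = 2342.9 kg/h; salt fraction = 0.418.

0.418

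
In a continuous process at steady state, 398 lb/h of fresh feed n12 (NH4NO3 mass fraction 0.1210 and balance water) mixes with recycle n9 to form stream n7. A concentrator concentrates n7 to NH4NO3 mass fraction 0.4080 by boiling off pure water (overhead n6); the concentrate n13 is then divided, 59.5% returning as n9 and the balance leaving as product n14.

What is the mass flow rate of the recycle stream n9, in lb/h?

173.4 lb/h

Overall NH4NO3 balance (none leaves overhead): NH4NO3 in fresh feed = NH4NO3 in product, i.e. 398×0.121 = (1−0.595)·n13·0.408.
n13 = 48.158/(0.408×0.405) = 291.44 lb/h.
Recycle n9 = 0.595×291.44 = 173.41 lb/h.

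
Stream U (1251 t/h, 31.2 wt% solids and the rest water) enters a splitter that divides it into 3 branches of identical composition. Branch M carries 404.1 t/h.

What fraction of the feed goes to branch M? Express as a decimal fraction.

0.323

Fraction to M = 404.1/1251 = 0.3230.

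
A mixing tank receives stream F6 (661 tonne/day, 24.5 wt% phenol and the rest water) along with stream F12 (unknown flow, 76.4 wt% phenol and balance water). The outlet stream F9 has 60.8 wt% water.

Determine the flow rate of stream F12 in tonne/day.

Let F12 be the unknown flow. Total out = 661 + F12.
water balance: 499.06 + 0.236·F12 = 0.608·(661 + F12)
(0.236 − 0.608)·F12 = 0.608×661 − 499.06 = -97.167
F12 = -97.167 / -0.372 = 261.2 tonne/day

261.2 tonne/day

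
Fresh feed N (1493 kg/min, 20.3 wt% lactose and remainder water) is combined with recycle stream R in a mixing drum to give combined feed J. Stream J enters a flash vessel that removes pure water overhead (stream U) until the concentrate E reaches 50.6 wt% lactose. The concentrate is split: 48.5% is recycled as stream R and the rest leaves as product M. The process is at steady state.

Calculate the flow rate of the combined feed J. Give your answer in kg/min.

2057 kg/min

Overall lactose balance (none leaves overhead): lactose in fresh feed = lactose in product, i.e. 1493×0.203 = (1−0.485)·E·0.506.
E = 303.08/(0.506×0.515) = 1163 kg/min.
Recycle R = 0.485×1163 = 564.08 kg/min.
Combined feed J = 1493 + 564.08 = 2057.1 kg/min.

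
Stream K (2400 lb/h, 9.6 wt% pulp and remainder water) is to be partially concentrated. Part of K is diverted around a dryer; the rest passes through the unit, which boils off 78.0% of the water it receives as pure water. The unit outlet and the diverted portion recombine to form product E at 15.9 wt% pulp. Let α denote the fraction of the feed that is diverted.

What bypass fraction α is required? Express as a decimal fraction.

0.438

All 2400×0.096 = 230.4 lb/h of pulp reaches E, so E = 230.4/0.159 = 1449.1 lb/h and vapour = 950.94 lb/h.
The evaporator receives (1−α)·2400 of feed at 0.904 water and removes 0.780 of that water:
0.780×0.904×(1−α)×2400 = 950.94
(1−α) = 950.94/1692.3 = 0.5619;  α = 0.4381.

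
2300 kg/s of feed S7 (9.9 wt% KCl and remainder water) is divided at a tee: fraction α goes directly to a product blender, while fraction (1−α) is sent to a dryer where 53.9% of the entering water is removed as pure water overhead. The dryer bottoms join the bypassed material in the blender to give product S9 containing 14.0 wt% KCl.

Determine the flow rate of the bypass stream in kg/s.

All 2300×0.099 = 227.7 kg/s of KCl reaches S9, so S9 = 227.7/0.140 = 1626.4 kg/s and vapour = 673.57 kg/s.
The evaporator receives (1−α)·2300 of feed at 0.901 water and removes 0.539 of that water:
0.539×0.901×(1−α)×2300 = 673.57
(1−α) = 673.57/1117 = 0.6030;  α = 0.3970.
Bypass flow = 0.3970×2300 = 913.02 kg/s.

913 kg/s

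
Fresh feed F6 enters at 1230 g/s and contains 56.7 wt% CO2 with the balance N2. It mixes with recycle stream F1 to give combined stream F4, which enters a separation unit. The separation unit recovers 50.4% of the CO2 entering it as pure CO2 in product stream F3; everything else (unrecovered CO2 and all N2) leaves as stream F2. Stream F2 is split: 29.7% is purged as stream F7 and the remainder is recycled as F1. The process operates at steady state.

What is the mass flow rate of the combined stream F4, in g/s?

2864 g/s

N2 enters only via F6 and leaves only via the purge: 1230×0.433 = 0.297×(N2 in F2), and the separation unit passes all N2, so N2 in F4 = N2 in F2 = 1793.2 g/s.
CO2 in F4: m_A = 1230×0.567 + (1−0.297)·(1−0.504)·m_A, so m_A = 697.41/0.6513 = 1070.8 g/s.
F4 = 1070.8 + 1793.2 = 2864 g/s.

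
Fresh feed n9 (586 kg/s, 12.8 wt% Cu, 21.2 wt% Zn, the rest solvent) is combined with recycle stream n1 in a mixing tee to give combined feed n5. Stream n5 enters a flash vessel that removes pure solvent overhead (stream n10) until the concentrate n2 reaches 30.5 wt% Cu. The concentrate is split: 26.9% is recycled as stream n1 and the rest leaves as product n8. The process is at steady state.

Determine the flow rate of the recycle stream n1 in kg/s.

90.5 kg/s

Overall Cu balance (none leaves overhead): Cu in fresh feed = Cu in product, i.e. 586×0.128 = (1−0.269)·n2·0.305.
n2 = 75.008/(0.305×0.731) = 336.43 kg/s.
Recycle n1 = 0.269×336.43 = 90.499 kg/s.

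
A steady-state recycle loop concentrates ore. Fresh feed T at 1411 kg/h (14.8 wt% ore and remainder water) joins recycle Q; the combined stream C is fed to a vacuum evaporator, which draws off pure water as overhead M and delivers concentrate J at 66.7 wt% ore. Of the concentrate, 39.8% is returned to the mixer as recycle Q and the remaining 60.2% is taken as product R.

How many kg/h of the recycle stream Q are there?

207 kg/h

Overall ore balance (none leaves overhead): ore in fresh feed = ore in product, i.e. 1411×0.148 = (1−0.398)·J·0.667.
J = 208.83/(0.667×0.602) = 520.08 kg/h.
Recycle Q = 0.398×520.08 = 206.99 kg/h.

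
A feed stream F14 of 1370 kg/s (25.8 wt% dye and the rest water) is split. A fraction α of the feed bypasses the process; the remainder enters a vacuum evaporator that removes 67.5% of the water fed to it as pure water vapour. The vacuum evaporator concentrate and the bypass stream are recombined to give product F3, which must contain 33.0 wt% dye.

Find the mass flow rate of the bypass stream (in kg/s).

All 1370×0.258 = 353.46 kg/s of dye reaches F3, so F3 = 353.46/0.330 = 1071.1 kg/s and vapour = 298.91 kg/s.
The evaporator receives (1−α)·1370 of feed at 0.742 water and removes 0.675 of that water:
0.675×0.742×(1−α)×1370 = 298.91
(1−α) = 298.91/686.16 = 0.4356;  α = 0.5644.
Bypass flow = 0.5644×1370 = 773.2 kg/s.

773.2 kg/s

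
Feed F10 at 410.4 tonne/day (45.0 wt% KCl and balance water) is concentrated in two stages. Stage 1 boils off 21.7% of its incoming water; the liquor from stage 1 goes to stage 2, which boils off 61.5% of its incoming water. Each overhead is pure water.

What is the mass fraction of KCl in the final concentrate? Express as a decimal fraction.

water in feed = 410.4×0.550 = 225.72 tonne/day.
After stage 1: water left = (1−0.217)×225.72 = 176.74; stream total = 361.42 tonne/day.
After stage 2: water left = (1−0.615)×176.74 = 68.044; final concentrate = 252.72 tonne/day.
KCl fraction = 184.68/252.72 = 0.731.

0.731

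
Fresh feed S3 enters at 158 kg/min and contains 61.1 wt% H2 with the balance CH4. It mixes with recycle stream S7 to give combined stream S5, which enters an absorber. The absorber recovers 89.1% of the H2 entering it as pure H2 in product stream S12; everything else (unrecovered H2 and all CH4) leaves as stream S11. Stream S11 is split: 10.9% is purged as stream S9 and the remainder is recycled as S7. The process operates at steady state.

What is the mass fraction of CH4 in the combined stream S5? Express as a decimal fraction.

CH4 enters only via S3 and leaves only via the purge: 158×0.389 = 0.109×(CH4 in S11), and the absorber passes all CH4, so CH4 in S5 = CH4 in S11 = 563.87 kg/min.
H2 in S5: m_A = 158×0.611 + (1−0.109)·(1−0.891)·m_A, so m_A = 96.538/0.9029 = 106.92 kg/min.
S5 = 106.92 + 563.87 = 670.79 kg/min.
CH4 fraction in S5 = 563.87/670.79 = 0.841.

0.841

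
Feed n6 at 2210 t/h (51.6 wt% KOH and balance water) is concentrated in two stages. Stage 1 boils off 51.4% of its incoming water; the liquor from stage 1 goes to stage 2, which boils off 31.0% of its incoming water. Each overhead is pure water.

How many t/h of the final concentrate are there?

water in feed = 2210×0.484 = 1069.6 t/h.
After stage 1: water left = (1−0.514)×1069.6 = 519.85; stream total = 1660.2 t/h.
After stage 2: water left = (1−0.310)×519.85 = 358.69; final concentrate = 1499.1 t/h.

1499 t/h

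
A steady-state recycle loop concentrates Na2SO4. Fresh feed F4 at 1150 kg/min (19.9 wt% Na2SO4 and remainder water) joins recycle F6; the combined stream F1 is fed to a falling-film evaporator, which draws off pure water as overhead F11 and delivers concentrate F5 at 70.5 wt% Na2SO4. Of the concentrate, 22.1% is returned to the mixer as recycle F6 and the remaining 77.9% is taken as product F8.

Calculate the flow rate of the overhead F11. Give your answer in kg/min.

825.4 kg/min

Overall Na2SO4 balance (none leaves overhead): Na2SO4 in fresh feed = Na2SO4 in product, i.e. 1150×0.199 = (1−0.221)·F5·0.705.
F5 = 228.85/(0.705×0.779) = 416.7 kg/min.
Recycle F6 = 0.221×416.7 = 92.091 kg/min.
Combined feed F1 = 1150 + 92.091 = 1242.1 kg/min.
Overhead F11 = F1 − F5 = 1242.1 − 416.7 = 825.39 kg/min.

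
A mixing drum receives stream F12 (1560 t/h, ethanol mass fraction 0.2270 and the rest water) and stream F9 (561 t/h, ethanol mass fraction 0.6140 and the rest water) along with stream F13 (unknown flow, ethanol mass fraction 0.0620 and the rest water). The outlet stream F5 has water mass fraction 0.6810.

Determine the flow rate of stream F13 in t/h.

Let F13 be the unknown flow. Total out = 2121 + F13.
water balance: 1422.4 + 0.938·F13 = 0.681·(2121 + F13)
(0.938 − 0.681)·F13 = 0.681×2121 − 1422.4 = 21.975
F13 = 21.975 / 0.257 = 85.506 t/h

85.51 t/h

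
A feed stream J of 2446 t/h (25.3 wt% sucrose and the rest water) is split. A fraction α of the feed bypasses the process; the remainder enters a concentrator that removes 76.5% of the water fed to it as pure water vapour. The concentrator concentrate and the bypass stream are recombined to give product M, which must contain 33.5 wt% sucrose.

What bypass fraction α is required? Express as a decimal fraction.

0.572

All 2446×0.253 = 618.84 t/h of sucrose reaches M, so M = 618.84/0.335 = 1847.3 t/h and vapour = 598.72 t/h.
The evaporator receives (1−α)·2446 of feed at 0.747 water and removes 0.765 of that water:
0.765×0.747×(1−α)×2446 = 598.72
(1−α) = 598.72/1397.8 = 0.4283;  α = 0.5717.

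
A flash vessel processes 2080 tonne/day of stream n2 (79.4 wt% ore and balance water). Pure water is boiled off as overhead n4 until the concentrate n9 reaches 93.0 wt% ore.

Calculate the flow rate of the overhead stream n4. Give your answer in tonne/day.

304.2 tonne/day

ore is conserved: 2080×0.794 = 1651.5 tonne/day all reports to the concentrate.
Concentrate = 1651.5/(target fraction) = 1775.8 tonne/day.
Overhead = 2080 − 1775.8 = 304.17 tonne/day.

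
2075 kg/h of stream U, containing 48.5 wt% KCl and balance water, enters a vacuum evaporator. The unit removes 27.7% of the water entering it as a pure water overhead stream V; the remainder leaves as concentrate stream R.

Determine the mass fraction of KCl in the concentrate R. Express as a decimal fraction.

KCl is not removed: 2075×0.485 = 1006.4 kg/h of KCl enters R.
water entering = 2075×0.515 = 1068.6 kg/h; overhead removed = 0.277×1068.6 = 296.01 kg/h.
Concentrate = 2075 − 296.01 = 1779 kg/h.
Mass fraction = 1006.4/1779 = 0.566.

0.566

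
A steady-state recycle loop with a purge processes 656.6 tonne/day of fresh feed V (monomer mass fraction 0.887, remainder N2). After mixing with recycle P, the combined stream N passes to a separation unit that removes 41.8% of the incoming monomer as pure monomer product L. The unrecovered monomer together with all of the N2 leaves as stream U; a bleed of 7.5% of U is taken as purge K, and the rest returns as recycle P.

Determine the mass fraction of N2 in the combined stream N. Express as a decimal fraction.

0.440

N2 enters only via V and leaves only via the purge: 656.6×0.113 = 0.075×(N2 in U), and the separation unit passes all N2, so N2 in N = N2 in U = 989.28 tonne/day.
monomer in N: m_A = 656.6×0.887 + (1−0.075)·(1−0.418)·m_A, so m_A = 582.4/0.4616 = 1261.6 tonne/day.
N = 1261.6 + 989.28 = 2250.8 tonne/day.
N2 fraction in N = 989.28/2250.8 = 0.440.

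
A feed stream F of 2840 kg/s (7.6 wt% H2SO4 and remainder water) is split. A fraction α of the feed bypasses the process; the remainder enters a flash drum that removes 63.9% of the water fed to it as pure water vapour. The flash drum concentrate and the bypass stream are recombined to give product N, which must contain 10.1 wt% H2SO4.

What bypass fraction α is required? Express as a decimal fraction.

All 2840×0.076 = 215.84 kg/s of H2SO4 reaches N, so N = 215.84/0.101 = 2137 kg/s and vapour = 702.97 kg/s.
The evaporator receives (1−α)·2840 of feed at 0.924 water and removes 0.639 of that water:
0.639×0.924×(1−α)×2840 = 702.97
(1−α) = 702.97/1676.8 = 0.4192;  α = 0.5808.

0.581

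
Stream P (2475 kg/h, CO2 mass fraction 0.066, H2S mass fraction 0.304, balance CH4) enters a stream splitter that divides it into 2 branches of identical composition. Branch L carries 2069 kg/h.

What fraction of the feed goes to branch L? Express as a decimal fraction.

Fraction to L = 2069/2475 = 0.8360.

0.836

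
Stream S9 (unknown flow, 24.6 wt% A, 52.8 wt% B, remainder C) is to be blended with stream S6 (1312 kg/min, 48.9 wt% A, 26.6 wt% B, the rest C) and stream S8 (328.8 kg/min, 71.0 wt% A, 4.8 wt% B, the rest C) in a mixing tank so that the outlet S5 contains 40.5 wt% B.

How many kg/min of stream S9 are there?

2437 kg/min

Let S9 be the unknown flow. Total out = 1640.8 + S9.
B balance: 364.77 + 0.528·S9 = 0.405·(1640.8 + S9)
(0.528 − 0.405)·S9 = 0.405×1640.8 − 364.77 = 299.75
S9 = 299.75 / 0.123 = 2437 kg/min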